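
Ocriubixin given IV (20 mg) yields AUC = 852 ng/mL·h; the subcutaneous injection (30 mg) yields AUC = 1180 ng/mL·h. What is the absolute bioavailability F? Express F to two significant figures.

F = 0.92

F = (AUC_ev / D_ev) / (AUC_iv / D_iv)
  = (1180/30) / (852/20)
  = 39.3333 / 42.6 = 0.9233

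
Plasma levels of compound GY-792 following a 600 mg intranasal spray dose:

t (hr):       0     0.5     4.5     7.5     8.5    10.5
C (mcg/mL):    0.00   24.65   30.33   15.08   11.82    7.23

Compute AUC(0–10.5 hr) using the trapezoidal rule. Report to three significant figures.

Trapezoidal AUC_0→10.5:
  [0→0.5]: (0.00+24.65)/2 × 0.5 = 6.1625
  [0.5→4.5]: (24.65+30.33)/2 × 4 = 109.96
  [4.5→7.5]: (30.33+15.08)/2 × 3 = 68.115
  [7.5→8.5]: (15.08+11.82)/2 × 1 = 13.45
  [8.5→10.5]: (11.82+7.23)/2 × 2 = 19.05
  Sum = 216.7375 mcg/mL·hr

AUC = 217 mcg/mL·hr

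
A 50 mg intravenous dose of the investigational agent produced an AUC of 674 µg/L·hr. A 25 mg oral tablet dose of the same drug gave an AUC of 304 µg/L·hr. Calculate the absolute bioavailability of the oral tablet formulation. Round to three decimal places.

F = (AUC_ev / D_ev) / (AUC_iv / D_iv)
  = (304/25) / (674/50)
  = 12.16 / 13.48 = 0.9021

F = 0.902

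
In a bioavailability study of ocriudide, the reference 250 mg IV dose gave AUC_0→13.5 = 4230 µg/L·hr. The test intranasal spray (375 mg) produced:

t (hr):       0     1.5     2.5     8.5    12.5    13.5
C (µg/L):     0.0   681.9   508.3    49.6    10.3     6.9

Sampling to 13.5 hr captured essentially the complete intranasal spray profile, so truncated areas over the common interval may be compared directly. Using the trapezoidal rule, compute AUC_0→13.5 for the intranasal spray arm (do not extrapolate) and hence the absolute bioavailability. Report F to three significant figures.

Trapezoidal AUC_0→13.5 (intranasal spray):
  [0→1.5]: (0.0+681.9)/2 × 1.5 = 511.425
  [1.5→2.5]: (681.9+508.3)/2 × 1 = 595.1
  [2.5→8.5]: (508.3+49.6)/2 × 6 = 1673.7
  [8.5→12.5]: (49.6+10.3)/2 × 4 = 119.8
  [12.5→13.5]: (10.3+6.9)/2 × 1 = 8.6
  Sum = 2908.625 µg/L·hr
F = (AUC_ev/D_ev)/(AUC_iv/D_iv) = (2908.625/375)/(4230/250) = 7.75633/16.92 = 0.4584

F = 0.458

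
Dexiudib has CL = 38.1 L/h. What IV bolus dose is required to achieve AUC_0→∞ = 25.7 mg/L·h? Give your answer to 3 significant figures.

Dose_iv = CL × AUC_0→∞
     = 38.1 × 25.7 = 979.17 mg

Dose = 979 mg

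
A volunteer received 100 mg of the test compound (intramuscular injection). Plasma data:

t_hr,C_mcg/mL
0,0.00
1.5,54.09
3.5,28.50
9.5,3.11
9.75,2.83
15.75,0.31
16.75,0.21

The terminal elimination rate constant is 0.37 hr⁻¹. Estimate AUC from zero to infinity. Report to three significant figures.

Trapezoidal AUC_0→16.75:
  [0→1.5]: (0.00+54.09)/2 × 1.5 = 40.5675
  [1.5→3.5]: (54.09+28.50)/2 × 2 = 82.59
  [3.5→9.5]: (28.50+3.11)/2 × 6 = 94.83
  [9.5→9.75]: (3.11+2.83)/2 × 0.25 = 0.7425
  [9.75→15.75]: (2.83+0.31)/2 × 6 = 9.42
  [15.75→16.75]: (0.31+0.21)/2 × 1 = 0.26
  Sum = 228.41 mcg/mL·hr
Extrapolated tail: C_last / k_e = 0.21 / 0.37 = 0.568
AUC_0→∞ = 228.41 + 0.568 = 228.978 mcg/mL·hr

AUC = 229 mcg/mL·hr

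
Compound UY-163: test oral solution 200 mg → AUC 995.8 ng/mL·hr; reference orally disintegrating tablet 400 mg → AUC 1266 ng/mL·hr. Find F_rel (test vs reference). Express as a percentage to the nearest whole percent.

F_rel = 157%

F_rel = (AUC_test/D_test) / (AUC_ref/D_ref)
      = (995.8/200) / (1266/400)
      = 4.979 / 3.165 = 1.5731 = 157.31%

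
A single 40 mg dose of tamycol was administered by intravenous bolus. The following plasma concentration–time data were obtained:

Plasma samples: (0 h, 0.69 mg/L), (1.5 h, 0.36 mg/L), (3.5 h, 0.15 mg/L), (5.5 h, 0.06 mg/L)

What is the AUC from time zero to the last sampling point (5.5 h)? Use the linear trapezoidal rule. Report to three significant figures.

AUC = 1.51 mg/L·h

Trapezoidal AUC_0→5.5:
  [0→1.5]: (0.69+0.36)/2 × 1.5 = 0.7875
  [1.5→3.5]: (0.36+0.15)/2 × 2 = 0.51
  [3.5→5.5]: (0.15+0.06)/2 × 2 = 0.21
  Sum = 1.5075 mg/L·h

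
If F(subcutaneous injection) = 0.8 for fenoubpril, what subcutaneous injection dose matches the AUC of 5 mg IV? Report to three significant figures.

For equal systemic exposure: F × D_ev = D_iv
D_ev = D_iv / F = 5 / 0.8 = 6.25 mg

D_subcutaneous = 6.25 mg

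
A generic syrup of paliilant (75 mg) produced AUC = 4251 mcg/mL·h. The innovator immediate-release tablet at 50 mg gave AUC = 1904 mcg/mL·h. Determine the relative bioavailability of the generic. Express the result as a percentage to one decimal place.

F_rel = (AUC_test/D_test) / (AUC_ref/D_ref)
      = (4251/75) / (1904/50)
      = 56.68 / 38.08 = 1.4884 = 148.84%

F_rel = 148.8%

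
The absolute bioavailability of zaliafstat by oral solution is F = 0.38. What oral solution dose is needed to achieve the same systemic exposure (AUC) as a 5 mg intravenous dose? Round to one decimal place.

D_oral = 13.2 mg

For equal systemic exposure: F × D_ev = D_iv
D_ev = D_iv / F = 5 / 0.38 = 13.1579 mg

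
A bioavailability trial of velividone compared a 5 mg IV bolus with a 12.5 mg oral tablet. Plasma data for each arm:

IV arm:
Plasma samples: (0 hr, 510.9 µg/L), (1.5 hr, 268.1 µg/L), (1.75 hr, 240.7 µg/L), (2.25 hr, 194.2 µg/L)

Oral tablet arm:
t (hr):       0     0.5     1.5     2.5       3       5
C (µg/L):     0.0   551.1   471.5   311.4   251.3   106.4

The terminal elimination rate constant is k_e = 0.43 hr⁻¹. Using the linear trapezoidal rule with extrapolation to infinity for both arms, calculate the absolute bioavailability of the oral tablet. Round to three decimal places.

F = 0.591

Trapezoidal AUC_0→2.25 (IV):
  [0→1.5]: (510.9+268.1)/2 × 1.5 = 584.25
  [1.5→1.75]: (268.1+240.7)/2 × 0.25 = 63.6
  [1.75→2.25]: (240.7+194.2)/2 × 0.5 = 108.725
  Sum = 756.575 µg/L·hr
IV tail: 194.2/0.43 = 451.628; AUC_iv,0→∞ = 756.575 + 451.628 = 1208.203 µg/L·hr
Trapezoidal AUC_0→5 (oral tablet):
  [0→0.5]: (0.0+551.1)/2 × 0.5 = 137.775
  [0.5→1.5]: (551.1+471.5)/2 × 1 = 511.3
  [1.5→2.5]: (471.5+311.4)/2 × 1 = 391.45
  [2.5→3]: (311.4+251.3)/2 × 0.5 = 140.675
  [3→5]: (251.3+106.4)/2 × 2 = 357.7
  Sum = 1538.9 µg/L·hr
oral tablet tail: 106.4/0.43 = 247.442; AUC_ev,0→∞ = 1538.9 + 247.442 = 1786.342 µg/L·hr
F = (AUC_ev/D_ev)/(AUC_iv/D_iv) = (1786.342/12.5)/(1208.203/5) = 142.90736/241.6406 = 0.5914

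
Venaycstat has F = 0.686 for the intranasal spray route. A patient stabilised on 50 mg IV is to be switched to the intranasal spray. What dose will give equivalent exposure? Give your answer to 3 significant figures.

For equal systemic exposure: F × D_ev = D_iv
D_ev = D_iv / F = 50 / 0.686 = 72.8863 mg

D_intranasal = 72.9 mg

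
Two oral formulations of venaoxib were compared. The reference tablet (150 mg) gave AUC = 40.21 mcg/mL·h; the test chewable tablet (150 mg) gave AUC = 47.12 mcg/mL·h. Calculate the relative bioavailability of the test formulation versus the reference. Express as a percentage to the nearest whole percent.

F_rel = 117%

F_rel = (AUC_test/D_test) / (AUC_ref/D_ref)
      = (47.12/150) / (40.21/150)
      = 0.314133 / 0.268067 = 1.1718 = 117.18%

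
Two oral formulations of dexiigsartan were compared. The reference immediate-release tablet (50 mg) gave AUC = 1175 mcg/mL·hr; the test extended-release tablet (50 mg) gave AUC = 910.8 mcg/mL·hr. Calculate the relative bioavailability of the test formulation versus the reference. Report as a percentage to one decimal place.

F_rel = (AUC_test/D_test) / (AUC_ref/D_ref)
      = (910.8/50) / (1175/50)
      = 18.216 / 23.5 = 0.7751 = 77.51%

F_rel = 77.5%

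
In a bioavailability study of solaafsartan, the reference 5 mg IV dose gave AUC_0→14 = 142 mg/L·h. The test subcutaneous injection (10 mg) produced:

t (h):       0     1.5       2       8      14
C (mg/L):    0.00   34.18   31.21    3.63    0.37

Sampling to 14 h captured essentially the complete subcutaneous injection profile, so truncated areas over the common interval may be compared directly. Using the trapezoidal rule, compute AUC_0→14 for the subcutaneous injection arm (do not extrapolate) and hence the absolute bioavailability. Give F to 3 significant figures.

Trapezoidal AUC_0→14 (subcutaneous injection):
  [0→1.5]: (0.00+34.18)/2 × 1.5 = 25.635
  [1.5→2]: (34.18+31.21)/2 × 0.5 = 16.3475
  [2→8]: (31.21+3.63)/2 × 6 = 104.52
  [8→14]: (3.63+0.37)/2 × 6 = 12.0
  Sum = 158.5025 mg/L·h
F = (AUC_ev/D_ev)/(AUC_iv/D_iv) = (158.5025/10)/(142/5) = 15.85025/28.4 = 0.5581

F = 0.558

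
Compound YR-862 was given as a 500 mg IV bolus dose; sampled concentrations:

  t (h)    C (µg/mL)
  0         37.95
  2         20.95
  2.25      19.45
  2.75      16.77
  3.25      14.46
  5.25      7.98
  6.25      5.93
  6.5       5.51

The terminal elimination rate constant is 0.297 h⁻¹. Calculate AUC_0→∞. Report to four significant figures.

Trapezoidal AUC_0→6.5:
  [0→2]: (37.95+20.95)/2 × 2 = 58.9
  [2→2.25]: (20.95+19.45)/2 × 0.25 = 5.05
  [2.25→2.75]: (19.45+16.77)/2 × 0.5 = 9.055
  [2.75→3.25]: (16.77+14.46)/2 × 0.5 = 7.8075
  [3.25→5.25]: (14.46+7.98)/2 × 2 = 22.44
  [5.25→6.25]: (7.98+5.93)/2 × 1 = 6.955
  [6.25→6.5]: (5.93+5.51)/2 × 0.25 = 1.43
  Sum = 111.6375 µg/mL·h
Extrapolated tail: C_last / k_e = 5.51 / 0.297 = 18.552
AUC_0→∞ = 111.6375 + 18.552 = 130.1895 µg/mL·h

AUC = 130.2 µg/mL·h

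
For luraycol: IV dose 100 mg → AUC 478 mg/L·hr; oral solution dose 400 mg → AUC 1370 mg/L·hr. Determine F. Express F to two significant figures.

F = 0.72

F = (AUC_ev / D_ev) / (AUC_iv / D_iv)
  = (1370/400) / (478/100)
  = 3.425 / 4.78 = 0.7165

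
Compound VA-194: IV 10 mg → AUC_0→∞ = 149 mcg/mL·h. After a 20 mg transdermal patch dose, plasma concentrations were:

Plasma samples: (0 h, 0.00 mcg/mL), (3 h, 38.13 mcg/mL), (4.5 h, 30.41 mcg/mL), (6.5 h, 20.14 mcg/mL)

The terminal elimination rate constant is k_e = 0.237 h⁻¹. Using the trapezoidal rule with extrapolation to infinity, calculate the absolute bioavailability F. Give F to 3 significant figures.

Trapezoidal AUC_0→6.5 (transdermal patch):
  [0→3]: (0.00+38.13)/2 × 3 = 57.195
  [3→4.5]: (38.13+30.41)/2 × 1.5 = 51.405
  [4.5→6.5]: (30.41+20.14)/2 × 2 = 50.55
  Sum = 159.15 mcg/mL·h
Tail: C_last/k_e = 20.14/0.237 = 84.979
AUC_0→∞ (transdermal patch) = 159.15 + 84.979 = 244.129 mcg/mL·h
F = (AUC_ev/D_ev)/(AUC_iv/D_iv) = (244.129/20)/(149/10) = 12.20645/14.9 = 0.8192

F = 0.819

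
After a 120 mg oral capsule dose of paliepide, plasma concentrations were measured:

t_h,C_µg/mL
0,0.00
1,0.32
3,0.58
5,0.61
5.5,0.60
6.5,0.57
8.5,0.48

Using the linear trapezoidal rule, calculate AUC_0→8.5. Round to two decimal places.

AUC = 4.19 µg/mL·h

Trapezoidal AUC_0→8.5:
  [0→1]: (0.00+0.32)/2 × 1 = 0.16
  [1→3]: (0.32+0.58)/2 × 2 = 0.9
  [3→5]: (0.58+0.61)/2 × 2 = 1.19
  [5→5.5]: (0.61+0.60)/2 × 0.5 = 0.3025
  [5.5→6.5]: (0.60+0.57)/2 × 1 = 0.585
  [6.5→8.5]: (0.57+0.48)/2 × 2 = 1.05
  Sum = 4.1875 µg/mL·h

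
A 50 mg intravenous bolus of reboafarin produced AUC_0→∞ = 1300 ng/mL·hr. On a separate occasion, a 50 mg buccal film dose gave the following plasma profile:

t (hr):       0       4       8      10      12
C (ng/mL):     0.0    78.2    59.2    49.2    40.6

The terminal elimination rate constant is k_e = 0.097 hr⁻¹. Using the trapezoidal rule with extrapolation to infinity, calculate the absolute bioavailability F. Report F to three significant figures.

F = 0.806

Trapezoidal AUC_0→12 (buccal film):
  [0→4]: (0.0+78.2)/2 × 4 = 156.4
  [4→8]: (78.2+59.2)/2 × 4 = 274.8
  [8→10]: (59.2+49.2)/2 × 2 = 108.4
  [10→12]: (49.2+40.6)/2 × 2 = 89.8
  Sum = 629.4 ng/mL·hr
Tail: C_last/k_e = 40.6/0.097 = 418.557
AUC_0→∞ (buccal film) = 629.4 + 418.557 = 1047.957 ng/mL·hr
F = (AUC_ev/D_ev)/(AUC_iv/D_iv) = (1047.957/50)/(1300/50) = 20.95914/26 = 0.8061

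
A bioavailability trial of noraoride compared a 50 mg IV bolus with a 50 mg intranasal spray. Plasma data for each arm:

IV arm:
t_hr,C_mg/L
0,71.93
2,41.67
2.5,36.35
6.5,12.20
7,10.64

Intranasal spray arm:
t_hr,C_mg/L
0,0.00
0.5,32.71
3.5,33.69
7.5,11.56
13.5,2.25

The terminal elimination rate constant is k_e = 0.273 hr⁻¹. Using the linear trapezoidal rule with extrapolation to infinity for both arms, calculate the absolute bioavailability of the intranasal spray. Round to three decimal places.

F = 0.902

Trapezoidal AUC_0→7 (IV):
  [0→2]: (71.93+41.67)/2 × 2 = 113.6
  [2→2.5]: (41.67+36.35)/2 × 0.5 = 19.505
  [2.5→6.5]: (36.35+12.20)/2 × 4 = 97.1
  [6.5→7]: (12.20+10.64)/2 × 0.5 = 5.71
  Sum = 235.915 mg/L·hr
IV tail: 10.64/0.273 = 38.974; AUC_iv,0→∞ = 235.915 + 38.974 = 274.889 mg/L·hr
Trapezoidal AUC_0→13.5 (intranasal spray):
  [0→0.5]: (0.00+32.71)/2 × 0.5 = 8.1775
  [0.5→3.5]: (32.71+33.69)/2 × 3 = 99.6
  [3.5→7.5]: (33.69+11.56)/2 × 4 = 90.5
  [7.5→13.5]: (11.56+2.25)/2 × 6 = 41.43
  Sum = 239.7075 mg/L·hr
intranasal spray tail: 2.25/0.273 = 8.242; AUC_ev,0→∞ = 239.7075 + 8.242 = 247.9495 mg/L·hr
F = (AUC_ev/D_ev)/(AUC_iv/D_iv) = (247.9495/50)/(274.889/50) = 4.95899/5.49778 = 0.9020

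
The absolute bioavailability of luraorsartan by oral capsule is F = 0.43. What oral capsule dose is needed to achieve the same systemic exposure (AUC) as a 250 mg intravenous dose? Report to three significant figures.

D_oral = 581 mg

For equal systemic exposure: F × D_ev = D_iv
D_ev = D_iv / F = 250 / 0.43 = 581.395 mg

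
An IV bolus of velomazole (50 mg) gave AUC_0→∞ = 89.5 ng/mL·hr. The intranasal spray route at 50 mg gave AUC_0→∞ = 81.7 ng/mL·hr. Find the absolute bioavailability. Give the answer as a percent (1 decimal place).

F = 91.3%

F = (AUC_ev / D_ev) / (AUC_iv / D_iv)
  = (81.7/50) / (89.5/50)
  = 1.634 / 1.79 = 0.9128
  = 91.28%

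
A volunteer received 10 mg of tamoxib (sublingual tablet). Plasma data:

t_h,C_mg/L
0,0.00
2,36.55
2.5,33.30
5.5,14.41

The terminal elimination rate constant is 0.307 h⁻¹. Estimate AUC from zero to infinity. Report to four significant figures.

Trapezoidal AUC_0→5.5:
  [0→2]: (0.00+36.55)/2 × 2 = 36.55
  [2→2.5]: (36.55+33.30)/2 × 0.5 = 17.4625
  [2.5→5.5]: (33.30+14.41)/2 × 3 = 71.565
  Sum = 125.5775 mg/L·h
Extrapolated tail: C_last / k_e = 14.41 / 0.307 = 46.938
AUC_0→∞ = 125.5775 + 46.938 = 172.5155 mg/L·h

AUC = 172.5 mg/L·h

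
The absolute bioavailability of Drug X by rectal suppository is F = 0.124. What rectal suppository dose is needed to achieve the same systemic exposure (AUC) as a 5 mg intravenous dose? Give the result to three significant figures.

For equal systemic exposure: F × D_ev = D_iv
D_ev = D_iv / F = 5 / 0.124 = 40.3226 mg

D_rectal = 40.3 mg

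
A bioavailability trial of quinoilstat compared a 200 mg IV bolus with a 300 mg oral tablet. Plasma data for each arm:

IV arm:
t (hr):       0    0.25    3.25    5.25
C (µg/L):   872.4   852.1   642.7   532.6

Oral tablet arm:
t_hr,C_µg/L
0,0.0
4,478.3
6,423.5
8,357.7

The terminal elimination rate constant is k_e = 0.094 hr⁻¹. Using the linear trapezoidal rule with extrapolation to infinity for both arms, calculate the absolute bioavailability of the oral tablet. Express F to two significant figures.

F = 0.46

Trapezoidal AUC_0→5.25 (IV):
  [0→0.25]: (872.4+852.1)/2 × 0.25 = 215.5625
  [0.25→3.25]: (852.1+642.7)/2 × 3 = 2242.2
  [3.25→5.25]: (642.7+532.6)/2 × 2 = 1175.3
  Sum = 3633.0625 µg/L·hr
IV tail: 532.6/0.094 = 5665.957; AUC_iv,0→∞ = 3633.0625 + 5665.957 = 9299.0195 µg/L·hr
Trapezoidal AUC_0→8 (oral tablet):
  [0→4]: (0.0+478.3)/2 × 4 = 956.6
  [4→6]: (478.3+423.5)/2 × 2 = 901.8
  [6→8]: (423.5+357.7)/2 × 2 = 781.2
  Sum = 2639.6 µg/L·hr
oral tablet tail: 357.7/0.094 = 3805.319; AUC_ev,0→∞ = 2639.6 + 3805.319 = 6444.919 µg/L·hr
F = (AUC_ev/D_ev)/(AUC_iv/D_iv) = (6444.919/300)/(9299.0195/200) = 21.4831/46.4951 = 0.4621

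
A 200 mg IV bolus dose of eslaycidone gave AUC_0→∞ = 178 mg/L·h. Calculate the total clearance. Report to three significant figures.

CL = 1.12 L/h

CL = Dose_iv / AUC_0→∞
   = 200 / 178 = 1.1236 L/h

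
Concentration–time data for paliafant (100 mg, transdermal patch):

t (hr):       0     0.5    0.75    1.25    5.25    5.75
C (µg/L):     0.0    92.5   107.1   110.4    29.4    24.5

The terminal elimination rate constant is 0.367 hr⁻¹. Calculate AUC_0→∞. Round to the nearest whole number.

Trapezoidal AUC_0→5.75:
  [0→0.5]: (0.0+92.5)/2 × 0.5 = 23.125
  [0.5→0.75]: (92.5+107.1)/2 × 0.25 = 24.95
  [0.75→1.25]: (107.1+110.4)/2 × 0.5 = 54.375
  [1.25→5.25]: (110.4+29.4)/2 × 4 = 279.6
  [5.25→5.75]: (29.4+24.5)/2 × 0.5 = 13.475
  Sum = 395.525 µg/L·hr
Extrapolated tail: C_last / k_e = 24.5 / 0.367 = 66.757
AUC_0→∞ = 395.525 + 66.757 = 462.282 µg/L·hr

AUC = 462 µg/L·hr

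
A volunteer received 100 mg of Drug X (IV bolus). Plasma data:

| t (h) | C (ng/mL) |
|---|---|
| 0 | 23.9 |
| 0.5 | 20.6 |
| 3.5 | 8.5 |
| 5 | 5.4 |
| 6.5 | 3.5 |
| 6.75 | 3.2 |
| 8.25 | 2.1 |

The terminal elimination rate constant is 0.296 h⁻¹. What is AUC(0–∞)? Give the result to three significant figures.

Trapezoidal AUC_0→8.25:
  [0→0.5]: (23.9+20.6)/2 × 0.5 = 11.125
  [0.5→3.5]: (20.6+8.5)/2 × 3 = 43.65
  [3.5→5]: (8.5+5.4)/2 × 1.5 = 10.425
  [5→6.5]: (5.4+3.5)/2 × 1.5 = 6.675
  [6.5→6.75]: (3.5+3.2)/2 × 0.25 = 0.8375
  [6.75→8.25]: (3.2+2.1)/2 × 1.5 = 3.975
  Sum = 76.6875 ng/mL·h
Extrapolated tail: C_last / k_e = 2.1 / 0.296 = 7.095
AUC_0→∞ = 76.6875 + 7.095 = 83.7825 ng/mL·h

AUC = 83.8 ng/mL·h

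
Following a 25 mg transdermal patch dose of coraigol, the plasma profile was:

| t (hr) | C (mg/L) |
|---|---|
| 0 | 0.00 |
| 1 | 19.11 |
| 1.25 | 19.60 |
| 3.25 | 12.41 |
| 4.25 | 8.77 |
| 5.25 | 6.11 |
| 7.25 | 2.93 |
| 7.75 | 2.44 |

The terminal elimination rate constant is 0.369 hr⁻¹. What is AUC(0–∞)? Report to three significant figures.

AUC = 81.4 mg/L·hr

Trapezoidal AUC_0→7.75:
  [0→1]: (0.00+19.11)/2 × 1 = 9.555
  [1→1.25]: (19.11+19.60)/2 × 0.25 = 4.83875
  [1.25→3.25]: (19.60+12.41)/2 × 2 = 32.01
  [3.25→4.25]: (12.41+8.77)/2 × 1 = 10.59
  [4.25→5.25]: (8.77+6.11)/2 × 1 = 7.44
  [5.25→7.25]: (6.11+2.93)/2 × 2 = 9.04
  [7.25→7.75]: (2.93+2.44)/2 × 0.5 = 1.3425
  Sum = 74.81625 mg/L·hr
Extrapolated tail: C_last / k_e = 2.44 / 0.369 = 6.612
AUC_0→∞ = 74.81625 + 6.612 = 81.42825 mg/L·hr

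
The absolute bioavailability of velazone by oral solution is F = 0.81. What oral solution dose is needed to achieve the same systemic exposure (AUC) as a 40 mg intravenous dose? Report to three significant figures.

D_oral = 49.4 mg

For equal systemic exposure: F × D_ev = D_iv
D_ev = D_iv / F = 40 / 0.81 = 49.3827 mg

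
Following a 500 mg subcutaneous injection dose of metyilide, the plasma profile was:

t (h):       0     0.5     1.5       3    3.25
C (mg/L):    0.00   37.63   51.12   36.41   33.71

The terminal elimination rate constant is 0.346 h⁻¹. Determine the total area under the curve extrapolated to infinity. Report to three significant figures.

Trapezoidal AUC_0→3.25:
  [0→0.5]: (0.00+37.63)/2 × 0.5 = 9.4075
  [0.5→1.5]: (37.63+51.12)/2 × 1 = 44.375
  [1.5→3]: (51.12+36.41)/2 × 1.5 = 65.6475
  [3→3.25]: (36.41+33.71)/2 × 0.25 = 8.765
  Sum = 128.195 mg/L·h
Extrapolated tail: C_last / k_e = 33.71 / 0.346 = 97.428
AUC_0→∞ = 128.195 + 97.428 = 225.623 mg/L·h

AUC = 226 mg/L·h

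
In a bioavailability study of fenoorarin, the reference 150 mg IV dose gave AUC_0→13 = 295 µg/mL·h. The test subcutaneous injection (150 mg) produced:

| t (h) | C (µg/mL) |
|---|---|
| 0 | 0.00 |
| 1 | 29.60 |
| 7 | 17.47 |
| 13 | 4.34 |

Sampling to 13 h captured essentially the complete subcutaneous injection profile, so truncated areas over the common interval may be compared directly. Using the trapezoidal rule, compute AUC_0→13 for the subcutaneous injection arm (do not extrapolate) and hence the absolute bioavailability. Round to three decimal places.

Trapezoidal AUC_0→13 (subcutaneous injection):
  [0→1]: (0.00+29.60)/2 × 1 = 14.8
  [1→7]: (29.60+17.47)/2 × 6 = 141.21
  [7→13]: (17.47+4.34)/2 × 6 = 65.43
  Sum = 221.44 µg/mL·h
F = (AUC_ev/D_ev)/(AUC_iv/D_iv) = (221.44/150)/(295/150) = 1.47627/1.96667 = 0.7506

F = 0.751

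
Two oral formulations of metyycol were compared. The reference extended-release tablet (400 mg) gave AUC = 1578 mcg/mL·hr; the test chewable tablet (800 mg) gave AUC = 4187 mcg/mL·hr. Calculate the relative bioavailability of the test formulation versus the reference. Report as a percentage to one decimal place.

F_rel = 132.7%

F_rel = (AUC_test/D_test) / (AUC_ref/D_ref)
      = (4187/800) / (1578/400)
      = 5.23375 / 3.945 = 1.3267 = 132.67%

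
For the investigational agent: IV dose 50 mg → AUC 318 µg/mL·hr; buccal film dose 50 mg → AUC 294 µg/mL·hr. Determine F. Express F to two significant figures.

F = 0.92

F = (AUC_ev / D_ev) / (AUC_iv / D_iv)
  = (294/50) / (318/50)
  = 5.88 / 6.36 = 0.9245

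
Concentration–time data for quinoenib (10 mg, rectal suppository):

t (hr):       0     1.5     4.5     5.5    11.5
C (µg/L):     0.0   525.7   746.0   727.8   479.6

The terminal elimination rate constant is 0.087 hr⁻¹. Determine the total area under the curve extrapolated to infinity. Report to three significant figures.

Trapezoidal AUC_0→11.5:
  [0→1.5]: (0.0+525.7)/2 × 1.5 = 394.275
  [1.5→4.5]: (525.7+746.0)/2 × 3 = 1907.55
  [4.5→5.5]: (746.0+727.8)/2 × 1 = 736.9
  [5.5→11.5]: (727.8+479.6)/2 × 6 = 3622.2
  Sum = 6660.925 µg/L·hr
Extrapolated tail: C_last / k_e = 479.6 / 0.087 = 5512.644
AUC_0→∞ = 6660.925 + 5512.644 = 12173.569 µg/L·hr

AUC = 12200 µg/L·hr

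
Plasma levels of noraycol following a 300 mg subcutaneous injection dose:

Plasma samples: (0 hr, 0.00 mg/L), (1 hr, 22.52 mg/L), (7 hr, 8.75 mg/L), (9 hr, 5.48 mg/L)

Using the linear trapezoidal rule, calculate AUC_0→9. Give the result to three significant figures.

AUC = 119 mg/L·hr

Trapezoidal AUC_0→9:
  [0→1]: (0.00+22.52)/2 × 1 = 11.26
  [1→7]: (22.52+8.75)/2 × 6 = 93.81
  [7→9]: (8.75+5.48)/2 × 2 = 14.23
  Sum = 119.3 mg/L·hr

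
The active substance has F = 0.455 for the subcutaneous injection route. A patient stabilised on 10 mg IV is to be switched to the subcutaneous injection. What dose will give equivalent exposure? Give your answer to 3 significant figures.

D_subcutaneous = 22.0 mg

For equal systemic exposure: F × D_ev = D_iv
D_ev = D_iv / F = 10 / 0.455 = 21.978 mg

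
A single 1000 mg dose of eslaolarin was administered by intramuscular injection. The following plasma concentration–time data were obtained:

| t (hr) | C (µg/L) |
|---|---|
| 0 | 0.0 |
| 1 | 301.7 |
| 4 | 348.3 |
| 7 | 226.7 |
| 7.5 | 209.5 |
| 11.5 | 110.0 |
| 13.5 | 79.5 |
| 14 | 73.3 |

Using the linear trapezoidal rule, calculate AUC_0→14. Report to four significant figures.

Trapezoidal AUC_0→14:
  [0→1]: (0.0+301.7)/2 × 1 = 150.85
  [1→4]: (301.7+348.3)/2 × 3 = 975.0
  [4→7]: (348.3+226.7)/2 × 3 = 862.5
  [7→7.5]: (226.7+209.5)/2 × 0.5 = 109.05
  [7.5→11.5]: (209.5+110.0)/2 × 4 = 639.0
  [11.5→13.5]: (110.0+79.5)/2 × 2 = 189.5
  [13.5→14]: (79.5+73.3)/2 × 0.5 = 38.2
  Sum = 2964.1 µg/L·hr

AUC = 2964 µg/L·hr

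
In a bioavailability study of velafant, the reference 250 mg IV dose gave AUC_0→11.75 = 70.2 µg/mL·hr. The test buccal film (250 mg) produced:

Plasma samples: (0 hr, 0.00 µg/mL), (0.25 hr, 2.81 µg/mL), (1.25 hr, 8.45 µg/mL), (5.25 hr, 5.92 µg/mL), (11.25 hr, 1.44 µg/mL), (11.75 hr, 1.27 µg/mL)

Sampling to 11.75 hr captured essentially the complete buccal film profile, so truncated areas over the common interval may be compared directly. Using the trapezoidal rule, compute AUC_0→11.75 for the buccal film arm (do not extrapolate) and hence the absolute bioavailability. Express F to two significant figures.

Trapezoidal AUC_0→11.75 (buccal film):
  [0→0.25]: (0.00+2.81)/2 × 0.25 = 0.35125
  [0.25→1.25]: (2.81+8.45)/2 × 1 = 5.63
  [1.25→5.25]: (8.45+5.92)/2 × 4 = 28.74
  [5.25→11.25]: (5.92+1.44)/2 × 6 = 22.08
  [11.25→11.75]: (1.44+1.27)/2 × 0.5 = 0.6775
  Sum = 57.47875 µg/mL·hr
F = (AUC_ev/D_ev)/(AUC_iv/D_iv) = (57.47875/250)/(70.2/250) = 0.229915/0.2808 = 0.8188

F = 0.82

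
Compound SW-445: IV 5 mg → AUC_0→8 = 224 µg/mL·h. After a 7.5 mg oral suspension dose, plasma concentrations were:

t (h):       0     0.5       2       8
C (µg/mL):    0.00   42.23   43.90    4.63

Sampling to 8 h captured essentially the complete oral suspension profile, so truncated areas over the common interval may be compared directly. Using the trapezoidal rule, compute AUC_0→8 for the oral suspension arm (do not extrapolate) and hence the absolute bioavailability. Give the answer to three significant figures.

Trapezoidal AUC_0→8 (oral suspension):
  [0→0.5]: (0.00+42.23)/2 × 0.5 = 10.5575
  [0.5→2]: (42.23+43.90)/2 × 1.5 = 64.5975
  [2→8]: (43.90+4.63)/2 × 6 = 145.59
  Sum = 220.745 µg/mL·h
F = (AUC_ev/D_ev)/(AUC_iv/D_iv) = (220.745/7.5)/(224/5) = 29.4327/44.8 = 0.6570

F = 0.657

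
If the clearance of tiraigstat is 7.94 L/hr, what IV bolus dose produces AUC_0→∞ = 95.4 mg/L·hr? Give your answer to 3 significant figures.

Dose = 757 mg

Dose_iv = CL × AUC_0→∞
     = 7.94 × 95.4 = 757.476 mg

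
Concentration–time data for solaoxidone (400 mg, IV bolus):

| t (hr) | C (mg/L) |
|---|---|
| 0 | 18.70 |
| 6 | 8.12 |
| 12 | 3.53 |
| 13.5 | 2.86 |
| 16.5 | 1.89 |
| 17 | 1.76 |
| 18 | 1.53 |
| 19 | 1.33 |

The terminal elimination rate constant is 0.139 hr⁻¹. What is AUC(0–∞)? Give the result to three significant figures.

AUC = 141 mg/L·hr

Trapezoidal AUC_0→19:
  [0→6]: (18.70+8.12)/2 × 6 = 80.46
  [6→12]: (8.12+3.53)/2 × 6 = 34.95
  [12→13.5]: (3.53+2.86)/2 × 1.5 = 4.7925
  [13.5→16.5]: (2.86+1.89)/2 × 3 = 7.125
  [16.5→17]: (1.89+1.76)/2 × 0.5 = 0.9125
  [17→18]: (1.76+1.53)/2 × 1 = 1.645
  [18→19]: (1.53+1.33)/2 × 1 = 1.43
  Sum = 131.315 mg/L·hr
Extrapolated tail: C_last / k_e = 1.33 / 0.139 = 9.568
AUC_0→∞ = 131.315 + 9.568 = 140.883 mg/L·hr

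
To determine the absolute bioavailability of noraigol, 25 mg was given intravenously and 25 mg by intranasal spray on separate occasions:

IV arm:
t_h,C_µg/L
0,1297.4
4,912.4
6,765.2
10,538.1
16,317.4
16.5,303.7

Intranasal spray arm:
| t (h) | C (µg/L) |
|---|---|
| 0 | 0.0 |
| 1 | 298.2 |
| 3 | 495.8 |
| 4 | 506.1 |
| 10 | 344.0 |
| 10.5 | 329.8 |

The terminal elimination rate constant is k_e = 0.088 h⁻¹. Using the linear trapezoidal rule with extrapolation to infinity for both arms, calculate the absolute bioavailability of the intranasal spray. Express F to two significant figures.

Trapezoidal AUC_0→16.5 (IV):
  [0→4]: (1297.4+912.4)/2 × 4 = 4419.6
  [4→6]: (912.4+765.2)/2 × 2 = 1677.6
  [6→10]: (765.2+538.1)/2 × 4 = 2606.6
  [10→16]: (538.1+317.4)/2 × 6 = 2566.5
  [16→16.5]: (317.4+303.7)/2 × 0.5 = 155.275
  Sum = 11425.575 µg/L·h
IV tail: 303.7/0.088 = 3451.136; AUC_iv,0→∞ = 11425.575 + 3451.136 = 14876.711 µg/L·h
Trapezoidal AUC_0→10.5 (intranasal spray):
  [0→1]: (0.0+298.2)/2 × 1 = 149.1
  [1→3]: (298.2+495.8)/2 × 2 = 794.0
  [3→4]: (495.8+506.1)/2 × 1 = 500.95
  [4→10]: (506.1+344.0)/2 × 6 = 2550.3
  [10→10.5]: (344.0+329.8)/2 × 0.5 = 168.45
  Sum = 4162.8 µg/L·h
intranasal spray tail: 329.8/0.088 = 3747.727; AUC_ev,0→∞ = 4162.8 + 3747.727 = 7910.527 µg/L·h
F = (AUC_ev/D_ev)/(AUC_iv/D_iv) = (7910.527/25)/(14876.711/25) = 316.42108/595.06844 = 0.5317

F = 0.53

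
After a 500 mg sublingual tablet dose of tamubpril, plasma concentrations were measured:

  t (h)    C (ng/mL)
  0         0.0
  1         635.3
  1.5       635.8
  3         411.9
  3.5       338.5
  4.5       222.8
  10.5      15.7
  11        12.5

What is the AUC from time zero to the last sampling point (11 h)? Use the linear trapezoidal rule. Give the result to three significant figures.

AUC = 2610 ng/mL·h

Trapezoidal AUC_0→11:
  [0→1]: (0.0+635.3)/2 × 1 = 317.65
  [1→1.5]: (635.3+635.8)/2 × 0.5 = 317.775
  [1.5→3]: (635.8+411.9)/2 × 1.5 = 785.775
  [3→3.5]: (411.9+338.5)/2 × 0.5 = 187.6
  [3.5→4.5]: (338.5+222.8)/2 × 1 = 280.65
  [4.5→10.5]: (222.8+15.7)/2 × 6 = 715.5
  [10.5→11]: (15.7+12.5)/2 × 0.5 = 7.05
  Sum = 2612.0 ng/mL·h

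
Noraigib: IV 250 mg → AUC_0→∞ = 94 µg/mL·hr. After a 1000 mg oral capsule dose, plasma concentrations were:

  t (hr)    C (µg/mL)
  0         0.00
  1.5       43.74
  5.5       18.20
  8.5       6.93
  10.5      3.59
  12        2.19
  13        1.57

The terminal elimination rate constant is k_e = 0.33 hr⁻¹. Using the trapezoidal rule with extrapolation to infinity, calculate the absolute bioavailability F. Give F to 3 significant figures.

F = 0.574

Trapezoidal AUC_0→13 (oral capsule):
  [0→1.5]: (0.00+43.74)/2 × 1.5 = 32.805
  [1.5→5.5]: (43.74+18.20)/2 × 4 = 123.88
  [5.5→8.5]: (18.20+6.93)/2 × 3 = 37.695
  [8.5→10.5]: (6.93+3.59)/2 × 2 = 10.52
  [10.5→12]: (3.59+2.19)/2 × 1.5 = 4.335
  [12→13]: (2.19+1.57)/2 × 1 = 1.88
  Sum = 211.115 µg/mL·hr
Tail: C_last/k_e = 1.57/0.33 = 4.758
AUC_0→∞ (oral capsule) = 211.115 + 4.758 = 215.873 µg/mL·hr
F = (AUC_ev/D_ev)/(AUC_iv/D_iv) = (215.873/1000)/(94/250) = 0.215873/0.376 = 0.5741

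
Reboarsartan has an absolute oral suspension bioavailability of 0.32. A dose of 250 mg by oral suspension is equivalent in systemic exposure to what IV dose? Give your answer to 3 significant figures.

D_iv = 80.0 mg

Systemic exposure from an extravascular dose = F × D_ev, so the equivalent IV dose is F × D_ev.
D_iv = F × D_ev = 0.32 × 250 = 80 mg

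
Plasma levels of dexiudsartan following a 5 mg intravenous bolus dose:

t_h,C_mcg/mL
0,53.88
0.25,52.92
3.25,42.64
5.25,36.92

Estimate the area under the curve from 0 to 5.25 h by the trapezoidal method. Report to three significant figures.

Trapezoidal AUC_0→5.25:
  [0→0.25]: (53.88+52.92)/2 × 0.25 = 13.35
  [0.25→3.25]: (52.92+42.64)/2 × 3 = 143.34
  [3.25→5.25]: (42.64+36.92)/2 × 2 = 79.56
  Sum = 236.25 mcg/mL·h

AUC = 236 mcg/mL·h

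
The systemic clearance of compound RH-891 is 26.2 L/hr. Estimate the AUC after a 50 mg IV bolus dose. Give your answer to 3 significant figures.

AUC = 1.91 mg/L·hr

AUC_0→∞ = Dose_iv / CL
        = 50 / 26.2 = 1.9084 mg/L·hr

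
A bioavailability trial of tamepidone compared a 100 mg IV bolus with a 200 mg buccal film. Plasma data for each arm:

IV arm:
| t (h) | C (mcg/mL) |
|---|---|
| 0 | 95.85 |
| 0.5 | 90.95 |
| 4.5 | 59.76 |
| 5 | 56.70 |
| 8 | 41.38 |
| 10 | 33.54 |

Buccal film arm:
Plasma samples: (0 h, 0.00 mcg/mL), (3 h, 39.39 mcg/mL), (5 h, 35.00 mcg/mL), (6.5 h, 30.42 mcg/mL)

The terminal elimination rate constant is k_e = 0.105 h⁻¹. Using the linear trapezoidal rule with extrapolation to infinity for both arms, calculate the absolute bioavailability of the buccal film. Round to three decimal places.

F = 0.257

Trapezoidal AUC_0→10 (IV):
  [0→0.5]: (95.85+90.95)/2 × 0.5 = 46.7
  [0.5→4.5]: (90.95+59.76)/2 × 4 = 301.42
  [4.5→5]: (59.76+56.70)/2 × 0.5 = 29.115
  [5→8]: (56.70+41.38)/2 × 3 = 147.12
  [8→10]: (41.38+33.54)/2 × 2 = 74.92
  Sum = 599.275 mcg/mL·h
IV tail: 33.54/0.105 = 319.429; AUC_iv,0→∞ = 599.275 + 319.429 = 918.704 mcg/mL·h
Trapezoidal AUC_0→6.5 (buccal film):
  [0→3]: (0.00+39.39)/2 × 3 = 59.085
  [3→5]: (39.39+35.00)/2 × 2 = 74.39
  [5→6.5]: (35.00+30.42)/2 × 1.5 = 49.065
  Sum = 182.54 mcg/mL·h
buccal film tail: 30.42/0.105 = 289.714; AUC_ev,0→∞ = 182.54 + 289.714 = 472.254 mcg/mL·h
F = (AUC_ev/D_ev)/(AUC_iv/D_iv) = (472.254/200)/(918.704/100) = 2.36127/9.18704 = 0.2570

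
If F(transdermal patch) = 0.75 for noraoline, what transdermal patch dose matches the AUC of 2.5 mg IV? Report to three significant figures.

D_transdermal = 3.33 mg

For equal systemic exposure: F × D_ev = D_iv
D_ev = D_iv / F = 2.5 / 0.75 = 3.33333 mg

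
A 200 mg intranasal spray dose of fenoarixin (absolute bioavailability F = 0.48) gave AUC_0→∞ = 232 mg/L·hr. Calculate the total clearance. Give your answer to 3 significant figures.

CL = 0.414 L/hr

CL = F × Dose / AUC_0→∞
   = 0.48 × 200 / 232 = 0.413793 L/hr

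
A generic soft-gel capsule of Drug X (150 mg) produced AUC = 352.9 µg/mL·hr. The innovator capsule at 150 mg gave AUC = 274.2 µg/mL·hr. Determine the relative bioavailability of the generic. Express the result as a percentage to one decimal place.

F_rel = (AUC_test/D_test) / (AUC_ref/D_ref)
      = (352.9/150) / (274.2/150)
      = 2.35267 / 1.828 = 1.2870 = 128.70%

F_rel = 128.7%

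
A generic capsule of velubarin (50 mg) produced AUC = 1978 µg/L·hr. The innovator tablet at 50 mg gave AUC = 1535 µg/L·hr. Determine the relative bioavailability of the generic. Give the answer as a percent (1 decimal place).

F_rel = (AUC_test/D_test) / (AUC_ref/D_ref)
      = (1978/50) / (1535/50)
      = 39.56 / 30.7 = 1.2886 = 128.86%

F_rel = 128.9%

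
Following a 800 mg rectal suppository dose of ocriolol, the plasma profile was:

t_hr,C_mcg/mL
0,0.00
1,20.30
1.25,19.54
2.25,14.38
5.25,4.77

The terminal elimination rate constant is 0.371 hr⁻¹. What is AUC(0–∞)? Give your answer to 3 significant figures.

Trapezoidal AUC_0→5.25:
  [0→1]: (0.00+20.30)/2 × 1 = 10.15
  [1→1.25]: (20.30+19.54)/2 × 0.25 = 4.98
  [1.25→2.25]: (19.54+14.38)/2 × 1 = 16.96
  [2.25→5.25]: (14.38+4.77)/2 × 3 = 28.725
  Sum = 60.815 mcg/mL·hr
Extrapolated tail: C_last / k_e = 4.77 / 0.371 = 12.857
AUC_0→∞ = 60.815 + 12.857 = 73.672 mcg/mL·hr

AUC = 73.7 mcg/mL·hr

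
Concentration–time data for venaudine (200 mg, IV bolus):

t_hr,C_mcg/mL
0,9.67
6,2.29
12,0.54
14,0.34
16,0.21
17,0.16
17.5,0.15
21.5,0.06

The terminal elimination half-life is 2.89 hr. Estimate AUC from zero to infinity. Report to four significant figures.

Trapezoidal AUC_0→21.5:
  [0→6]: (9.67+2.29)/2 × 6 = 35.88
  [6→12]: (2.29+0.54)/2 × 6 = 8.49
  [12→14]: (0.54+0.34)/2 × 2 = 0.88
  [14→16]: (0.34+0.21)/2 × 2 = 0.55
  [16→17]: (0.21+0.16)/2 × 1 = 0.185
  [17→17.5]: (0.16+0.15)/2 × 0.5 = 0.0775
  [17.5→21.5]: (0.15+0.06)/2 × 4 = 0.42
  Sum = 46.4825 mcg/mL·hr
k_e = ln2 / t½ = 0.693147 / 2.89 = 0.2398 hr^-1
Extrapolated tail: C_last / k_e = 0.06 / 0.2398 = 0.250
AUC_0→∞ = 46.4825 + 0.250 = 46.7325 mcg/mL·hr

AUC = 46.73 mcg/mL·hr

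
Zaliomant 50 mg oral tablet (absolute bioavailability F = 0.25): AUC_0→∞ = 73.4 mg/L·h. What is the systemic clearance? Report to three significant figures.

CL = 0.170 L/h

CL = F × Dose / AUC_0→∞
   = 0.25 × 50 / 73.4 = 0.1703 L/h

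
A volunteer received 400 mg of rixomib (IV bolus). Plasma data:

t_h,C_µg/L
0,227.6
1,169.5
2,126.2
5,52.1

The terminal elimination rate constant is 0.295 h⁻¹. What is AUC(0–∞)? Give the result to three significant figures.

AUC = 790 µg/L·h

Trapezoidal AUC_0→5:
  [0→1]: (227.6+169.5)/2 × 1 = 198.55
  [1→2]: (169.5+126.2)/2 × 1 = 147.85
  [2→5]: (126.2+52.1)/2 × 3 = 267.45
  Sum = 613.85 µg/L·h
Extrapolated tail: C_last / k_e = 52.1 / 0.295 = 176.610
AUC_0→∞ = 613.85 + 176.610 = 790.46 µg/L·h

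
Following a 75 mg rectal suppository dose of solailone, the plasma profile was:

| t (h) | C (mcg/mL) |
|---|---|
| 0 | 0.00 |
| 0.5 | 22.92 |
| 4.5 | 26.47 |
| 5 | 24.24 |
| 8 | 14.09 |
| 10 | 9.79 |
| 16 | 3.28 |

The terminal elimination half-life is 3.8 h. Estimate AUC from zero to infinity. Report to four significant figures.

Trapezoidal AUC_0→16:
  [0→0.5]: (0.00+22.92)/2 × 0.5 = 5.73
  [0.5→4.5]: (22.92+26.47)/2 × 4 = 98.78
  [4.5→5]: (26.47+24.24)/2 × 0.5 = 12.6775
  [5→8]: (24.24+14.09)/2 × 3 = 57.495
  [8→10]: (14.09+9.79)/2 × 2 = 23.88
  [10→16]: (9.79+3.28)/2 × 6 = 39.21
  Sum = 237.7725 mcg/mL·h
k_e = ln2 / t½ = 0.693147 / 3.8 = 0.1824 h^-1
Extrapolated tail: C_last / k_e = 3.28 / 0.1824 = 17.982
AUC_0→∞ = 237.7725 + 17.982 = 255.7545 mcg/mL·h

AUC = 255.8 mcg/mL·h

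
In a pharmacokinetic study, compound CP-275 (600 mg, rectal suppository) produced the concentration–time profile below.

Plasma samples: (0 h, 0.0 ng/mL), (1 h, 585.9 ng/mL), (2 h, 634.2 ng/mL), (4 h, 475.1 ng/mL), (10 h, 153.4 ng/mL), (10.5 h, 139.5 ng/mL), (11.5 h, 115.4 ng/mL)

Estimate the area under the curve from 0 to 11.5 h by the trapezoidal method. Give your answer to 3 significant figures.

AUC = 4100 ng/mL·h

Trapezoidal AUC_0→11.5:
  [0→1]: (0.0+585.9)/2 × 1 = 292.95
  [1→2]: (585.9+634.2)/2 × 1 = 610.05
  [2→4]: (634.2+475.1)/2 × 2 = 1109.3
  [4→10]: (475.1+153.4)/2 × 6 = 1885.5
  [10→10.5]: (153.4+139.5)/2 × 0.5 = 73.225
  [10.5→11.5]: (139.5+115.4)/2 × 1 = 127.45
  Sum = 4098.475 ng/mL·h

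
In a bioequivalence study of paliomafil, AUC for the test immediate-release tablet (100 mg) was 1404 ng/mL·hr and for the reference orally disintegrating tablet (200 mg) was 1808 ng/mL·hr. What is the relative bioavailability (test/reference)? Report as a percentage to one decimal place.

F_rel = 155.3%

F_rel = (AUC_test/D_test) / (AUC_ref/D_ref)
      = (1404/100) / (1808/200)
      = 14.04 / 9.04 = 1.5531 = 155.31%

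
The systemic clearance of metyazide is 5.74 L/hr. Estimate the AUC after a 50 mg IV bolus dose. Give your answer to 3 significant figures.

AUC_0→∞ = Dose_iv / CL
        = 50 / 5.74 = 8.7108 mg/L·hr

AUC = 8.71 mg/L·hr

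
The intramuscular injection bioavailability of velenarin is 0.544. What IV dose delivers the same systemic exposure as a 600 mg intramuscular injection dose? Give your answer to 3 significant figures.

Systemic exposure from an extravascular dose = F × D_ev, so the equivalent IV dose is F × D_ev.
D_iv = F × D_ev = 0.544 × 600 = 326.4 mg

D_iv = 326 mg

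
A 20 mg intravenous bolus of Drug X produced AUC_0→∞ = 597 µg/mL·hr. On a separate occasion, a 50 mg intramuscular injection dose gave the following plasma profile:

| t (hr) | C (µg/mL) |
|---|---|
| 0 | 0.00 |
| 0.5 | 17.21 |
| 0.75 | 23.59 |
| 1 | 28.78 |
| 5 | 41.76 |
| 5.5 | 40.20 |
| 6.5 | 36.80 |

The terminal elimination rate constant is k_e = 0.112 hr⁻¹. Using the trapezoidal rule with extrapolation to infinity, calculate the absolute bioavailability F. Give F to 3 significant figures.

F = 0.365

Trapezoidal AUC_0→6.5 (intramuscular injection):
  [0→0.5]: (0.00+17.21)/2 × 0.5 = 4.3025
  [0.5→0.75]: (17.21+23.59)/2 × 0.25 = 5.1
  [0.75→1]: (23.59+28.78)/2 × 0.25 = 6.54625
  [1→5]: (28.78+41.76)/2 × 4 = 141.08
  [5→5.5]: (41.76+40.20)/2 × 0.5 = 20.49
  [5.5→6.5]: (40.20+36.80)/2 × 1 = 38.5
  Sum = 216.01875 µg/mL·hr
Tail: C_last/k_e = 36.80/0.112 = 328.571
AUC_0→∞ (intramuscular injection) = 216.01875 + 328.571 = 544.58975 µg/mL·hr
F = (AUC_ev/D_ev)/(AUC_iv/D_iv) = (544.58975/50)/(597/20) = 10.891795/29.85 = 0.3649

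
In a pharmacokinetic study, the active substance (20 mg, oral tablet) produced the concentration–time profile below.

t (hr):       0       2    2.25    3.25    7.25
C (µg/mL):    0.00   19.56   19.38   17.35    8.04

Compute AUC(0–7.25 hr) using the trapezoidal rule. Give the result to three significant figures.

Trapezoidal AUC_0→7.25:
  [0→2]: (0.00+19.56)/2 × 2 = 19.56
  [2→2.25]: (19.56+19.38)/2 × 0.25 = 4.8675
  [2.25→3.25]: (19.38+17.35)/2 × 1 = 18.365
  [3.25→7.25]: (17.35+8.04)/2 × 4 = 50.78
  Sum = 93.5725 µg/mL·hr

AUC = 93.6 µg/mL·hr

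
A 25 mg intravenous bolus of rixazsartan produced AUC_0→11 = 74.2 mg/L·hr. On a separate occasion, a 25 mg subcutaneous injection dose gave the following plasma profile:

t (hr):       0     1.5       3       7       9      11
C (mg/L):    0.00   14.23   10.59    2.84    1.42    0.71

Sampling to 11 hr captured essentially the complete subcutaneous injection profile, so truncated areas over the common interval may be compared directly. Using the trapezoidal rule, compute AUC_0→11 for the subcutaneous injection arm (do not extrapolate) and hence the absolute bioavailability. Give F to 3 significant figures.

Trapezoidal AUC_0→11 (subcutaneous injection):
  [0→1.5]: (0.00+14.23)/2 × 1.5 = 10.6725
  [1.5→3]: (14.23+10.59)/2 × 1.5 = 18.615
  [3→7]: (10.59+2.84)/2 × 4 = 26.86
  [7→9]: (2.84+1.42)/2 × 2 = 4.26
  [9→11]: (1.42+0.71)/2 × 2 = 2.13
  Sum = 62.5375 mg/L·hr
F = (AUC_ev/D_ev)/(AUC_iv/D_iv) = (62.5375/25)/(74.2/25) = 2.5015/2.968 = 0.8428

F = 0.843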